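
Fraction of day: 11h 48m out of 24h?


Total minutes: 11×60 + 48 = 708
Day = 24×60 = 1440 minutes
Fraction = 708/1440 ≈ 0.4917
As a percentage: 708/1440 × 100 ≈ 49.17%

0.4917 (49.17%)


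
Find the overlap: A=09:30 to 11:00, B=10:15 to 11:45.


Meeting A: 570-660 (in minutes from midnight)
Meeting B: 615-705
Overlap start = max(570, 615) = 615
Overlap end = min(660, 705) = 660
Overlap = max(0, 660 - 615) = 45 min

45 minutes


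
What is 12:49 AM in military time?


00:49

Input: 12:49 AM
12 AM → 00 (midnight)


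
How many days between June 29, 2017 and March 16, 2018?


From June 29, 2017 to March 16, 2018
Rest of June 2017: 30 - 29 = 1
Full months: July 31, August 31, September 30, October 31, November 30, December 31, January 31, February 2018 28
Days into March 2018: 16
Total = 1 + 31 + 31 + 30 + 31 + 30 + 31 + 31 + 28 + 16 = 260 days

260 days


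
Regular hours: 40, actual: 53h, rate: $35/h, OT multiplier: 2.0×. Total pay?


$2310.00

Regular: 40h × $35 = $1400.00
Overtime: 53 - 40 = 13h
OT pay: 13h × $35 × 2.0 = $910.00
Total = $1400.00 + $910.00 = $2310.00


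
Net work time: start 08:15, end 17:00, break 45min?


Total time = (17×60+0) - (8×60+15)
= 1020 - 495 = 525 min
Minus break: 525 - 45 = 480 min
= 8h 0m

8h 0m (480 minutes)


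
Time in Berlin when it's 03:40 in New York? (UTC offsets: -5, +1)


Time difference = UTC+1 - UTC-5 = +6 hours
New hour = (3 + 6) mod 24
= 9 mod 24 = 9
Minutes unchanged → 09:40

09:40


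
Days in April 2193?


30 days

Month: April (month 4)
April has 30 days


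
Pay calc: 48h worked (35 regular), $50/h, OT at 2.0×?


Regular: 35h × $50 = $1750.00
Overtime: 48 - 35 = 13h
OT pay: 13h × $50 × 2.0 = $1300.00
Total = $1750.00 + $1300.00 = $3050.00

$3050.00


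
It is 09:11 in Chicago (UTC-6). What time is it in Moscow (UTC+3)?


18:11

Time difference = UTC+3 - UTC-6 = +9 hours
New hour = (9 + 9) mod 24
= 18 mod 24 = 18
Minutes unchanged → 18:11


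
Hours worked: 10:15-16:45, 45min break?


5h 45m (345 minutes)

Total time = (16×60+45) - (10×60+15)
= 1005 - 615 = 390 min
Minus break: 390 - 45 = 345 min
= 5h 45m


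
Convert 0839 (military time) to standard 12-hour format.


Hour: 8
8 < 12 → AM

8:39 AM


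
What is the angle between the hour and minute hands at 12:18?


Hour hand (12 ≡ 0 on the dial): 0×30 + 18×0.5 = 9.0°
Minute hand = 18×6 = 108°
Difference = |9.0 - 108| = 99.0°

99.0°


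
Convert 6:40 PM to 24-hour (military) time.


18:40

Input: 6:40 PM
PM: 6 + 12 = 18


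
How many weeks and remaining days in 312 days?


Weeks: 312 ÷ 7 = 44 remainder 4

44 weeks 4 days


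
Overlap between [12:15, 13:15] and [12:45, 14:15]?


30 minutes

Meeting A: 735-795 (in minutes from midnight)
Meeting B: 765-855
Overlap start = max(735, 765) = 765
Overlap end = min(795, 855) = 795
Overlap = max(0, 795 - 765) = 30 min


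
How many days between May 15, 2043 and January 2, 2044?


From May 15, 2043 to January 2, 2044
Rest of May 2043: 31 - 15 = 16
Full months: June 30, July 31, August 31, September 30, October 31, November 30, December 31
Days into January 2044: 2
Total = 16 + 30 + 31 + 31 + 30 + 31 + 30 + 31 + 2 = 232 days

232 days


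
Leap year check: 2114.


Rules: divisible by 4 AND (not by 100 OR by 400)
2114 ÷ 4 = 528 remainder 2 → not divisible by 4
Not divisible by 4 → not a leap year

No


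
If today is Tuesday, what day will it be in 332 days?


Start: Tuesday (index 1)
(1 + 332) mod 7
= 333 mod 7
= 4
Index 4 → Friday

Friday


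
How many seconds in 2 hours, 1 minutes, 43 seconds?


Hours: 2 × 3600 = 7200
Minutes: 1 × 60 = 60
Seconds: 43
Total = 7200 + 60 + 43 = 7303

7303 seconds


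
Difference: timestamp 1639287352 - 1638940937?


346415 seconds (96.2 hours / 4.01 days)

Difference = 1639287352 - 1638940937 = 346415 seconds
In hours: 346415 / 3600 ≈ 96.2
In days: 346415 / 86400 ≈ 4.01


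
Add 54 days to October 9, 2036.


Start: October 9, 2036
Add 54 days
October 9 → November 1: 31 - 9 + 1 = 23 days (54 - 23 = 31 left)
November 1 → December 1: 30 - 1 + 1 = 30 days (31 - 30 = 1 left)
December 1 + 1 = December 2, 2036

December 2, 2036


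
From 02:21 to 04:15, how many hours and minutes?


1h 54m

End time in minutes: 4×60 + 15 = 255
Start time in minutes: 2×60 + 21 = 141
Difference = 255 - 141 = 114 minutes
= 1 hours 54 minutes


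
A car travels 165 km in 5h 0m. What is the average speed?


33.0 km/h

Distance: 165 km
Time: 5 hours
Speed = 165 / 5 = 33.0 km/h


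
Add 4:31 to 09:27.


Start: 567 minutes from midnight
Add: 271 minutes
Total: 838 minutes
Hours: 838 ÷ 60 = 13 remainder 58

13:58


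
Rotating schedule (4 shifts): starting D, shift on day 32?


Shifts: A, B, C, D
Start: D (index 3)
Day 32: (3 + 32 - 1) mod 4
= 34 mod 4
= 2
Index 2 → shift C

Shift C


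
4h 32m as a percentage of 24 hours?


0.1889 (18.89%)

Total minutes: 4×60 + 32 = 272
Day = 24×60 = 1440 minutes
Fraction = 272/1440 ≈ 0.1889
As a percentage: 272/1440 × 100 ≈ 18.89%


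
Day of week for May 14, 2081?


Wednesday

Zeller's congruence:
q=14, m=5, k=81, j=20
h = (14 + ⌊13×6/5⌋ + 81 + ⌊81/4⌋ + ⌊20/4⌋ - 2×20) mod 7
= (14 + 15 + 81 + 20 + 5 - 40) mod 7
= 95 mod 7 = 4
h=4 → Wednesday


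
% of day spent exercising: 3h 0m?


Time: 180 minutes
Day: 1440 minutes
Percentage = (180/1440) × 100 = 12.5%

12.5%


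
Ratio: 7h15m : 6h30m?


Duration 1: 435 minutes
Duration 2: 390 minutes
Ratio = 435:390
GCD = 15
Simplified = 29:26
As a decimal: 29/26 ≈ 1.12

29:26 (1.12)


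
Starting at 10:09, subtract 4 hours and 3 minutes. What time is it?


Start: 609 minutes from midnight
Subtract: 243 minutes
Remaining: 609 - 243 = 366
Hours: 6, Minutes: 6

06:06


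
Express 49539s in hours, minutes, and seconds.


13h 45m 39s

Hours: 49539 ÷ 3600 = 13 remainder 2739
Minutes: 2739 ÷ 60 = 45 remainder 39
Seconds: 39


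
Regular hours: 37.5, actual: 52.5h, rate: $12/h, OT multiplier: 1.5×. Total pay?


Regular: 37.5h × $12 = $450.00
Overtime: 52.5 - 37.5 = 15.0h
OT pay: 15.0h × $12 × 1.5 = $270.00
Total = $450.00 + $270.00 = $720.00

$720.00


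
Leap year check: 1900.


No

Rules: divisible by 4 AND (not by 100 OR by 400)
1900 ÷ 4 = 475 exactly → divisible by 4
1900 ÷ 100 = 19 exactly → divisible by 100
1900 ÷ 400 = 4 remainder 300 → not divisible by 400
Divisible by 100 but not by 400 → not a leap year


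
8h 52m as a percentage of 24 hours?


Total minutes: 8×60 + 52 = 532
Day = 24×60 = 1440 minutes
Fraction = 532/1440 ≈ 0.3694
As a percentage: 532/1440 × 100 ≈ 36.94%

0.3694 (36.94%)


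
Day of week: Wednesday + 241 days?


Saturday

Start: Wednesday (index 2)
(2 + 241) mod 7
= 243 mod 7
= 5
Index 5 → Saturday


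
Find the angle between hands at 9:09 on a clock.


Hour hand = 9×30 + 9×0.5 = 274.5°
Minute hand = 9×6 = 54°
Difference = |274.5 - 54| = 220.5°
Since > 180°: 360 - 220.5 = 139.5°

139.5°


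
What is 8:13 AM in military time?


08:13

Input: 8:13 AM
AM hour stays: 8


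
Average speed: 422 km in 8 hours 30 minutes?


49.6 km/h

Distance: 422 km
Time: 8h 30m = 510 min = 510/60 = 17/2 hours
Speed = 422 ÷ (17/2) = 422 × 2 / 17 = 844/17 ≈ 49.6 km/h


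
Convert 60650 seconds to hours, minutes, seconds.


Hours: 60650 ÷ 3600 = 16 remainder 3050
Minutes: 3050 ÷ 60 = 50 remainder 50
Seconds: 50

16h 50m 50s


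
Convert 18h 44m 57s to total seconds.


67497 seconds

Hours: 18 × 3600 = 64800
Minutes: 44 × 60 = 2640
Seconds: 57
Total = 64800 + 2640 + 57 = 67497


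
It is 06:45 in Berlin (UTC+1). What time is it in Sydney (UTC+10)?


15:45

Time difference = UTC+10 - UTC+1 = +9 hours
New hour = (6 + 9) mod 24
= 15 mod 24 = 15
Minutes unchanged → 15:45


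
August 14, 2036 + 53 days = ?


October 6, 2036

Start: August 14, 2036
Add 53 days
August 14 → September 1: 31 - 14 + 1 = 18 days (53 - 18 = 35 left)
September 1 → October 1: 30 - 1 + 1 = 30 days (35 - 30 = 5 left)
October 1 + 5 = October 6, 2036


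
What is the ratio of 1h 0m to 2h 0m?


1:2 (0.50)

Duration 1: 60 minutes
Duration 2: 120 minutes
Ratio = 60:120
GCD = 60
Simplified = 1:2
As a decimal: 1/2 = 0.50


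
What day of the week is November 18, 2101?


Zeller's congruence:
q=18, m=11, k=1, j=21
h = (18 + ⌊13×12/5⌋ + 1 + ⌊1/4⌋ + ⌊21/4⌋ - 2×21) mod 7
= (18 + 31 + 1 + 0 + 5 - 42) mod 7
= 13 mod 7 = 6
h=6 → Friday

Friday


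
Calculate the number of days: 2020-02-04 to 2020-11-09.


From February 4, 2020 to November 9, 2020
Rest of February 2020: 29 - 4 = 25
Full months: March 31, April 30, May 31, June 30, July 31, August 31, September 30, October 31
Days into November 2020: 9
Total = 25 + 31 + 30 + 31 + 30 + 31 + 31 + 30 + 31 + 9 = 279 days

279 days


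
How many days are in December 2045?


31 days

Month: December (month 12)
December has 31 days


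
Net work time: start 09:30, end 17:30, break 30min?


7h 30m (450 minutes)

Total time = (17×60+30) - (9×60+30)
= 1050 - 570 = 480 min
Minus break: 480 - 30 = 450 min
= 7h 30m


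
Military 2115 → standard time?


9:15 PM

Hour: 21
21 - 12 = 9 → PM


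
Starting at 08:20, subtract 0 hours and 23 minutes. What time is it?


Start: 500 minutes from midnight
Subtract: 23 minutes
Remaining: 500 - 23 = 477
Hours: 7, Minutes: 57

07:57


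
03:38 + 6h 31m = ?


10:09

Start: 218 minutes from midnight
Add: 391 minutes
Total: 609 minutes
Hours: 609 ÷ 60 = 10 remainder 9


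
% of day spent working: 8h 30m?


Time: 510 minutes
Day: 1440 minutes
Percentage = (510/1440) × 100 ≈ 35.4%

35.4%


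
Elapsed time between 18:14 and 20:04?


End time in minutes: 20×60 + 4 = 1204
Start time in minutes: 18×60 + 14 = 1094
Difference = 1204 - 1094 = 110 minutes
= 1 hours 50 minutes

1h 50m


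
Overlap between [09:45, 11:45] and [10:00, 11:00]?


60 minutes

Meeting A: 585-705 (in minutes from midnight)
Meeting B: 600-660
Overlap start = max(585, 600) = 600
Overlap end = min(705, 660) = 660
Overlap = max(0, 660 - 600) = 60 min


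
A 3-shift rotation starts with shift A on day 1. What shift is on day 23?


Shifts: A, B, C
Start: A (index 0)
Day 23: (0 + 23 - 1) mod 3
= 22 mod 3
= 1
Index 1 → shift B

Shift B


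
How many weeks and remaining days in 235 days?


33 weeks 4 days

Weeks: 235 ÷ 7 = 33 remainder 4


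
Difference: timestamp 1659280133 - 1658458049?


Difference = 1659280133 - 1658458049 = 822084 seconds
In hours: 822084 / 3600 ≈ 228.4
In days: 822084 / 86400 ≈ 9.51

822084 seconds (228.4 hours / 9.51 days)


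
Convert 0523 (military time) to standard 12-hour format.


5:23 AM

Hour: 5
5 < 12 → AM


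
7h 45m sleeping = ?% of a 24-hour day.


32.3%

Time: 465 minutes
Day: 1440 minutes
Percentage = (465/1440) × 100 ≈ 32.3%


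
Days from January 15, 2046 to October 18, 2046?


276 days

From January 15, 2046 to October 18, 2046
Rest of January 2046: 31 - 15 = 16
Full months: February 2046 28, March 31, April 30, May 31, June 30, July 31, August 31, September 30
Days into October 2046: 18
Total = 16 + 28 + 31 + 30 + 31 + 30 + 31 + 31 + 30 + 18 = 276 days


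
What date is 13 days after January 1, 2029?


Start: January 1, 2029
Add 13 days
January 1 + 13 = January 14, 2029

January 14, 2029


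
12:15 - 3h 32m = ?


Start: 735 minutes from midnight
Subtract: 212 minutes
Remaining: 735 - 212 = 523
Hours: 8, Minutes: 43

08:43


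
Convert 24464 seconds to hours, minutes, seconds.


Hours: 24464 ÷ 3600 = 6 remainder 2864
Minutes: 2864 ÷ 60 = 47 remainder 44
Seconds: 44

6h 47m 44s


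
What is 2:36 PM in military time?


Input: 2:36 PM
PM: 2 + 12 = 14

14:36


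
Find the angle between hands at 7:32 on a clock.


Hour hand = 7×30 + 32×0.5 = 226.0°
Minute hand = 32×6 = 192°
Difference = |226.0 - 192| = 34.0°

34.0°


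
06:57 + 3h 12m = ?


Start: 417 minutes from midnight
Add: 192 minutes
Total: 609 minutes
Hours: 609 ÷ 60 = 10 remainder 9

10:09


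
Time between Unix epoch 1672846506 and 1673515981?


669475 seconds (186.0 hours / 7.75 days)

Difference = 1673515981 - 1672846506 = 669475 seconds
In hours: 669475 / 3600 ≈ 186.0
In days: 669475 / 86400 ≈ 7.75


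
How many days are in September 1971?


Month: September (month 9)
September has 30 days

30 days


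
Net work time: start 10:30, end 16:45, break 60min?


5h 15m (315 minutes)

Total time = (16×60+45) - (10×60+30)
= 1005 - 630 = 375 min
Minus break: 375 - 60 = 315 min
= 5h 15m


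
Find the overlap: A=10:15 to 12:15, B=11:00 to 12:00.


60 minutes

Meeting A: 615-735 (in minutes from midnight)
Meeting B: 660-720
Overlap start = max(615, 660) = 660
Overlap end = min(735, 720) = 720
Overlap = max(0, 720 - 660) = 60 min


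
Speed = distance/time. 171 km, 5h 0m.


34.2 km/h

Distance: 171 km
Time: 5 hours
Speed = 171 / 5 = 34.2 km/h


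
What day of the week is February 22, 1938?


Zeller's congruence:
q=22, m=14, k=37, j=19
h = (22 + ⌊13×15/5⌋ + 37 + ⌊37/4⌋ + ⌊19/4⌋ - 2×19) mod 7
= (22 + 39 + 37 + 9 + 4 - 38) mod 7
= 73 mod 7 = 3
h=3 → Tuesday

Tuesday


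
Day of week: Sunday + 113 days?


Monday

Start: Sunday (index 6)
(6 + 113) mod 7
= 119 mod 7
= 0
Index 0 → Monday


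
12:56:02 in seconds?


46562 seconds

Hours: 12 × 3600 = 43200
Minutes: 56 × 60 = 3360
Seconds: 2
Total = 43200 + 3360 + 2 = 46562


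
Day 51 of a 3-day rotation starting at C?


Shift B

Shifts: A, B, C
Start: C (index 2)
Day 51: (2 + 51 - 1) mod 3
= 52 mod 3
= 1
Index 1 → shift B


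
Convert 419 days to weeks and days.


59 weeks 6 days

Weeks: 419 ÷ 7 = 59 remainder 6


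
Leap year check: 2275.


No

Rules: divisible by 4 AND (not by 100 OR by 400)
2275 ÷ 4 = 568 remainder 3 → not divisible by 4
Not divisible by 4 → not a leap year


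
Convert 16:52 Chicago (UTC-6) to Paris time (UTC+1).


23:52

Time difference = UTC+1 - UTC-6 = +7 hours
New hour = (16 + 7) mod 24
= 23 mod 24 = 23
Minutes unchanged → 23:52


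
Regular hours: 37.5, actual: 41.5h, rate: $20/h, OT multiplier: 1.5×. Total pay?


$870.00

Regular: 37.5h × $20 = $750.00
Overtime: 41.5 - 37.5 = 4.0h
OT pay: 4.0h × $20 × 1.5 = $120.00
Total = $750.00 + $120.00 = $870.00


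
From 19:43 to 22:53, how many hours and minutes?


End time in minutes: 22×60 + 53 = 1373
Start time in minutes: 19×60 + 43 = 1183
Difference = 1373 - 1183 = 190 minutes
= 3 hours 10 minutes

3h 10m


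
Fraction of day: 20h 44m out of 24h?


0.8639 (86.39%)

Total minutes: 20×60 + 44 = 1244
Day = 24×60 = 1440 minutes
Fraction = 1244/1440 ≈ 0.8639
As a percentage: 1244/1440 × 100 ≈ 86.39%


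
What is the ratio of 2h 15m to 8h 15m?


3:11 (0.27)

Duration 1: 135 minutes
Duration 2: 495 minutes
Ratio = 135:495
GCD = 45
Simplified = 3:11
As a decimal: 3/11 ≈ 0.27


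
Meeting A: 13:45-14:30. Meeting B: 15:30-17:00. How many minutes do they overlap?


Meeting A: 825-870 (in minutes from midnight)
Meeting B: 930-1020
Overlap start = max(825, 930) = 930
Overlap end = min(870, 1020) = 870
Overlap = max(0, 870 - 930) = 0 min

0 minutes


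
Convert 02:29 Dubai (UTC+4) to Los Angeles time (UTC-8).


14:29 (previous day)

Time difference = UTC-8 - UTC+4 = -12 hours
New hour = (2 -12) mod 24
= -10 mod 24 = 14
Minutes unchanged → 14:29; -10 < 0 → previous day


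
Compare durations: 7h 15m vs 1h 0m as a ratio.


29:4 (7.25)

Duration 1: 435 minutes
Duration 2: 60 minutes
Ratio = 435:60
GCD = 15
Simplified = 29:4
As a decimal: 29/4 = 7.25


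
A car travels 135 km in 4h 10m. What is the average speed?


Distance: 135 km
Time: 4h 10m = 250 min = 250/60 = 25/6 hours
Speed = 135 ÷ (25/6) = 135 × 6 / 25 = 810/25 = 32.4 km/h

32.4 km/h


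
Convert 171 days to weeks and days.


24 weeks 3 days

Weeks: 171 ÷ 7 = 24 remainder 3


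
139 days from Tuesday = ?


Start: Tuesday (index 1)
(1 + 139) mod 7
= 140 mod 7
= 0
Index 0 → Monday

Monday


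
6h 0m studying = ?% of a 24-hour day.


25.0%

Time: 360 minutes
Day: 1440 minutes
Percentage = (360/1440) × 100 = 25.0%


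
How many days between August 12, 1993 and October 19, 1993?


68 days

From August 12, 1993 to October 19, 1993
Rest of August 1993: 31 - 12 = 19
Full months: September 30
Days into October 1993: 19
Total = 19 + 30 + 19 = 68 days


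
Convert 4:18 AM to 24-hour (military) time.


Input: 4:18 AM
AM hour stays: 4

04:18


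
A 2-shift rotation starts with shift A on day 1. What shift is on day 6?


Shifts: A, B
Start: A (index 0)
Day 6: (0 + 6 - 1) mod 2
= 5 mod 2
= 1
Index 1 → shift B

Shift B


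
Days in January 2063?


Month: January (month 1)
January has 31 days

31 days


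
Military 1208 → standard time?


Hour: 12
12 → 12 PM (noon)

12:08 PM


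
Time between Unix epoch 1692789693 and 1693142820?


353127 seconds (98.1 hours / 4.09 days)

Difference = 1693142820 - 1692789693 = 353127 seconds
In hours: 353127 / 3600 ≈ 98.1
In days: 353127 / 86400 ≈ 4.09


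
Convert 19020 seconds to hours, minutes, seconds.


5h 17m 0s

Hours: 19020 ÷ 3600 = 5 remainder 1020
Minutes: 1020 ÷ 60 = 17 remainder 0
Seconds: 0


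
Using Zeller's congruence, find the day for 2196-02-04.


Thursday

Zeller's congruence:
q=4, m=14, k=95, j=21
h = (4 + ⌊13×15/5⌋ + 95 + ⌊95/4⌋ + ⌊21/4⌋ - 2×21) mod 7
= (4 + 39 + 95 + 23 + 5 - 42) mod 7
= 124 mod 7 = 5
h=5 → Thursday


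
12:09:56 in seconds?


Hours: 12 × 3600 = 43200
Minutes: 9 × 60 = 540
Seconds: 56
Total = 43200 + 540 + 56 = 43796

43796 seconds


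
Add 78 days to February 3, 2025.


April 22, 2025

Start: February 3, 2025
Add 78 days
February 3 → March 1: 28 - 3 + 1 = 26 days (78 - 26 = 52 left)
March 1 → April 1: 31 - 1 + 1 = 31 days (52 - 31 = 21 left)
April 1 + 21 = April 22, 2025


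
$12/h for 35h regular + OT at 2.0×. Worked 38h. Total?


Regular: 35h × $12 = $420.00
Overtime: 38 - 35 = 3h
OT pay: 3h × $12 × 2.0 = $72.00
Total = $420.00 + $72.00 = $492.00

$492.00


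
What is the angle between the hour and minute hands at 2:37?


Hour hand = 2×30 + 37×0.5 = 78.5°
Minute hand = 37×6 = 222°
Difference = |78.5 - 222| = 143.5°

143.5°


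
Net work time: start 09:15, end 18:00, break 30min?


8h 15m (495 minutes)

Total time = (18×60+0) - (9×60+15)
= 1080 - 555 = 525 min
Minus break: 525 - 30 = 495 min
= 8h 15m


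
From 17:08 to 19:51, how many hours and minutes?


2h 43m

End time in minutes: 19×60 + 51 = 1191
Start time in minutes: 17×60 + 8 = 1028
Difference = 1191 - 1028 = 163 minutes
= 2 hours 43 minutes


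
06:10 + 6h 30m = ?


12:40

Start: 370 minutes from midnight
Add: 390 minutes
Total: 760 minutes
Hours: 760 ÷ 60 = 12 remainder 40


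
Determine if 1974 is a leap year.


Rules: divisible by 4 AND (not by 100 OR by 400)
1974 ÷ 4 = 493 remainder 2 → not divisible by 4
Not divisible by 4 → not a leap year

No


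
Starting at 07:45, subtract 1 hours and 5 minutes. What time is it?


06:40

Start: 465 minutes from midnight
Subtract: 65 minutes
Remaining: 465 - 65 = 400
Hours: 6, Minutes: 40


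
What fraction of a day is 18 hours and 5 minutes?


Total minutes: 18×60 + 5 = 1085
Day = 24×60 = 1440 minutes
Fraction = 1085/1440 ≈ 0.7535
As a percentage: 1085/1440 × 100 ≈ 75.35%

0.7535 (75.35%)


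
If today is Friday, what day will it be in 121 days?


Sunday

Start: Friday (index 4)
(4 + 121) mod 7
= 125 mod 7
= 6
Index 6 → Sunday


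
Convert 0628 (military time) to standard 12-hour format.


Hour: 6
6 < 12 → AM

6:28 AM


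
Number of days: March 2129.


31 days

Month: March (month 3)
March has 31 days


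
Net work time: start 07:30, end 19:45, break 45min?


Total time = (19×60+45) - (7×60+30)
= 1185 - 450 = 735 min
Minus break: 735 - 45 = 690 min
= 11h 30m

11h 30m (690 minutes)


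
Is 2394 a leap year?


Rules: divisible by 4 AND (not by 100 OR by 400)
2394 ÷ 4 = 598 remainder 2 → not divisible by 4
Not divisible by 4 → not a leap year

No


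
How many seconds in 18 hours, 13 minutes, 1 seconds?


Hours: 18 × 3600 = 64800
Minutes: 13 × 60 = 780
Seconds: 1
Total = 64800 + 780 + 1 = 65581

65581 seconds


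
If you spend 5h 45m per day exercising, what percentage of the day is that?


24.0%

Time: 345 minutes
Day: 1440 minutes
Percentage = (345/1440) × 100 ≈ 24.0%


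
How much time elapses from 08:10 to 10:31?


2h 21m

End time in minutes: 10×60 + 31 = 631
Start time in minutes: 8×60 + 10 = 490
Difference = 631 - 490 = 141 minutes
= 2 hours 21 minutes


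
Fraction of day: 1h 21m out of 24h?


Total minutes: 1×60 + 21 = 81
Day = 24×60 = 1440 minutes
Fraction = 81/1440 ≈ 0.0563
As a percentage: 81/1440 × 100 ≈ 5.63%

0.0563 (5.63%)


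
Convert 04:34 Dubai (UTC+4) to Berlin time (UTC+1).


01:34

Time difference = UTC+1 - UTC+4 = -3 hours
New hour = (4 -3) mod 24
= 1 mod 24 = 1
Minutes unchanged → 01:34


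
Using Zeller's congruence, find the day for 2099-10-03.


Zeller's congruence:
q=3, m=10, k=99, j=20
h = (3 + ⌊13×11/5⌋ + 99 + ⌊99/4⌋ + ⌊20/4⌋ - 2×20) mod 7
= (3 + 28 + 99 + 24 + 5 - 40) mod 7
= 119 mod 7 = 0
h=0 → Saturday

Saturday


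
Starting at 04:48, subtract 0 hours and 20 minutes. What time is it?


04:28

Start: 288 minutes from midnight
Subtract: 20 minutes
Remaining: 288 - 20 = 268
Hours: 4, Minutes: 28


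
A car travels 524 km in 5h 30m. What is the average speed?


Distance: 524 km
Time: 5h 30m = 330 min = 330/60 = 11/2 hours
Speed = 524 ÷ (11/2) = 524 × 2 / 11 = 1048/11 ≈ 95.3 km/h

95.3 km/h


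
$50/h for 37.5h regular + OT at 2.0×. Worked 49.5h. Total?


$3075.00

Regular: 37.5h × $50 = $1875.00
Overtime: 49.5 - 37.5 = 12.0h
OT pay: 12.0h × $50 × 2.0 = $1200.00
Total = $1875.00 + $1200.00 = $3075.00


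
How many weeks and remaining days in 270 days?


Weeks: 270 ÷ 7 = 38 remainder 4

38 weeks 4 days


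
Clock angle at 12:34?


173.0°

Hour hand (12 ≡ 0 on the dial): 0×30 + 34×0.5 = 17.0°
Minute hand = 34×6 = 204°
Difference = |17.0 - 204| = 187.0°
Since > 180°: 360 - 187.0 = 173.0°


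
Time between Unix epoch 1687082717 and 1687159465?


Difference = 1687159465 - 1687082717 = 76748 seconds
In hours: 76748 / 3600 ≈ 21.3
In days: 76748 / 86400 ≈ 0.89

76748 seconds (21.3 hours / 0.89 days)


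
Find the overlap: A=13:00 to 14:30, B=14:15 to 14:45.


Meeting A: 780-870 (in minutes from midnight)
Meeting B: 855-885
Overlap start = max(780, 855) = 855
Overlap end = min(870, 885) = 870
Overlap = max(0, 870 - 855) = 15 min

15 minutes


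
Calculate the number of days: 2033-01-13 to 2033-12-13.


334 days

From January 13, 2033 to December 13, 2033
Rest of January 2033: 31 - 13 = 18
Full months: February 2033 28, March 31, April 30, May 31, June 30, July 31, August 31, September 30, October 31, November 30
Days into December 2033: 13
Total = 18 + 28 + 31 + 30 + 31 + 30 + 31 + 31 + 30 + 31 + 30 + 13 = 334 days


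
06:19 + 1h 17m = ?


Start: 379 minutes from midnight
Add: 77 minutes
Total: 456 minutes
Hours: 456 ÷ 60 = 7 remainder 36

07:36


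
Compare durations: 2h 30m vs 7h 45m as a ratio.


Duration 1: 150 minutes
Duration 2: 465 minutes
Ratio = 150:465
GCD = 15
Simplified = 10:31
As a decimal: 10/31 ≈ 0.32

10:31 (0.32)


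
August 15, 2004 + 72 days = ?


Start: August 15, 2004
Add 72 days
August 15 → September 1: 31 - 15 + 1 = 17 days (72 - 17 = 55 left)
September 1 → October 1: 30 - 1 + 1 = 30 days (55 - 30 = 25 left)
October 1 + 25 = October 26, 2004

October 26, 2004


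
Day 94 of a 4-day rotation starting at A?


Shift B

Shifts: A, B, C, D
Start: A (index 0)
Day 94: (0 + 94 - 1) mod 4
= 93 mod 4
= 1
Index 1 → shift B


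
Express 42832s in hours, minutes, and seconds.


Hours: 42832 ÷ 3600 = 11 remainder 3232
Minutes: 3232 ÷ 60 = 53 remainder 52
Seconds: 52

11h 53m 52s


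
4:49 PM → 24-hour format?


16:49

Input: 4:49 PM
PM: 4 + 12 = 16


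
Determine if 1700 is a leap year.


No

Rules: divisible by 4 AND (not by 100 OR by 400)
1700 ÷ 4 = 425 exactly → divisible by 4
1700 ÷ 100 = 17 exactly → divisible by 100
1700 ÷ 400 = 4 remainder 100 → not divisible by 400
Divisible by 100 but not by 400 → not a leap year


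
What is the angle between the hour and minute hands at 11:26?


173.0°

Hour hand = 11×30 + 26×0.5 = 343.0°
Minute hand = 26×6 = 156°
Difference = |343.0 - 156| = 187.0°
Since > 180°: 360 - 187.0 = 173.0°


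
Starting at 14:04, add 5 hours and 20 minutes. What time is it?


Start: 844 minutes from midnight
Add: 320 minutes
Total: 1164 minutes
Hours: 1164 ÷ 60 = 19 remainder 24

19:24


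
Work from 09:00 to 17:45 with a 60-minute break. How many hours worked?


Total time = (17×60+45) - (9×60+0)
= 1065 - 540 = 525 min
Minus break: 525 - 60 = 465 min
= 7h 45m

7h 45m (465 minutes)


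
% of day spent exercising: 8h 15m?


Time: 495 minutes
Day: 1440 minutes
Percentage = (495/1440) × 100 ≈ 34.4%

34.4%


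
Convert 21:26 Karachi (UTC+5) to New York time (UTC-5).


Time difference = UTC-5 - UTC+5 = -10 hours
New hour = (21 -10) mod 24
= 11 mod 24 = 11
Minutes unchanged → 11:26

11:26


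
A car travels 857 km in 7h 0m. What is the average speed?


122.4 km/h

Distance: 857 km
Time: 7 hours
Speed = 857 / 7 ≈ 122.4 km/h


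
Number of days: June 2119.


Month: June (month 6)
June has 30 days

30 days


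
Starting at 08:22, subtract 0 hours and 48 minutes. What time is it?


Start: 502 minutes from midnight
Subtract: 48 minutes
Remaining: 502 - 48 = 454
Hours: 7, Minutes: 34

07:34


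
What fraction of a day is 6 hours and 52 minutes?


0.2861 (28.61%)

Total minutes: 6×60 + 52 = 412
Day = 24×60 = 1440 minutes
Fraction = 412/1440 ≈ 0.2861
As a percentage: 412/1440 × 100 ≈ 28.61%


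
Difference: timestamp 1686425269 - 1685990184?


Difference = 1686425269 - 1685990184 = 435085 seconds
In hours: 435085 / 3600 ≈ 120.9
In days: 435085 / 86400 ≈ 5.04

435085 seconds (120.9 hours / 5.04 days)


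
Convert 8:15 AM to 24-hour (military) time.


Input: 8:15 AM
AM hour stays: 8

08:15


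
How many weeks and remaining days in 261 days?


Weeks: 261 ÷ 7 = 37 remainder 2

37 weeks 2 days


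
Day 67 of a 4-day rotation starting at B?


Shifts: A, B, C, D
Start: B (index 1)
Day 67: (1 + 67 - 1) mod 4
= 67 mod 4
= 3
Index 3 → shift D

Shift D


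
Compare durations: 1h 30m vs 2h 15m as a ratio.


Duration 1: 90 minutes
Duration 2: 135 minutes
Ratio = 90:135
GCD = 45
Simplified = 2:3
As a decimal: 2/3 ≈ 0.67

2:3 (0.67)


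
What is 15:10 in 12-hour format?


3:10 PM

Hour: 15
15 - 12 = 3 → PM


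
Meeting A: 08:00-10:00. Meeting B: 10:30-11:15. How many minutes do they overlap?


Meeting A: 480-600 (in minutes from midnight)
Meeting B: 630-675
Overlap start = max(480, 630) = 630
Overlap end = min(600, 675) = 600
Overlap = max(0, 600 - 630) = 0 min

0 minutes


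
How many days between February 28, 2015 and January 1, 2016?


From February 28, 2015 to January 1, 2016
Rest of February 2015: 28 - 28 = 0
Full months: March 31, April 30, May 31, June 30, July 31, August 31, September 30, October 31, November 30, December 31
Days into January 2016: 1
Total = 0 + 31 + 30 + 31 + 30 + 31 + 31 + 30 + 31 + 30 + 31 + 1 = 307 days

307 days


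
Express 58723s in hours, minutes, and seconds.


16h 18m 43s

Hours: 58723 ÷ 3600 = 16 remainder 1123
Minutes: 1123 ÷ 60 = 18 remainder 43
Seconds: 43


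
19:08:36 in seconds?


Hours: 19 × 3600 = 68400
Minutes: 8 × 60 = 480
Seconds: 36
Total = 68400 + 480 + 36 = 68916

68916 seconds


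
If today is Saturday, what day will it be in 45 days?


Tuesday

Start: Saturday (index 5)
(5 + 45) mod 7
= 50 mod 7
= 1
Index 1 → Tuesday


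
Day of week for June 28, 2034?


Zeller's congruence:
q=28, m=6, k=34, j=20
h = (28 + ⌊13×7/5⌋ + 34 + ⌊34/4⌋ + ⌊20/4⌋ - 2×20) mod 7
= (28 + 18 + 34 + 8 + 5 - 40) mod 7
= 53 mod 7 = 4
h=4 → Wednesday

Wednesday


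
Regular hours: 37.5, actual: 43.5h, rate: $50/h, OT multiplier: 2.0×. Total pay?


Regular: 37.5h × $50 = $1875.00
Overtime: 43.5 - 37.5 = 6.0h
OT pay: 6.0h × $50 × 2.0 = $600.00
Total = $1875.00 + $600.00 = $2475.00

$2475.00


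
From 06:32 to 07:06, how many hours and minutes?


0h 34m

End time in minutes: 7×60 + 6 = 426
Start time in minutes: 6×60 + 32 = 392
Difference = 426 - 392 = 34 minutes
= 0 hours 34 minutes


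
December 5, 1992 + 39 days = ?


Start: December 5, 1992
Add 39 days
December 5 → January 1: 31 - 5 + 1 = 27 days (39 - 27 = 12 left)
January 1 + 12 = January 13, 1993

January 13, 1993


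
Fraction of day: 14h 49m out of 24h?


0.6174 (61.74%)

Total minutes: 14×60 + 49 = 889
Day = 24×60 = 1440 minutes
Fraction = 889/1440 ≈ 0.6174
As a percentage: 889/1440 × 100 ≈ 61.74%


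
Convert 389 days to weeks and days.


Weeks: 389 ÷ 7 = 55 remainder 4

55 weeks 4 days


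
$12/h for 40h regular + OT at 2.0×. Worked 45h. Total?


$600.00

Regular: 40h × $12 = $480.00
Overtime: 45 - 40 = 5h
OT pay: 5h × $12 × 2.0 = $120.00
Total = $480.00 + $120.00 = $600.00


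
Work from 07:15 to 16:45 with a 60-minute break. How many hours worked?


8h 30m (510 minutes)

Total time = (16×60+45) - (7×60+15)
= 1005 - 435 = 570 min
Minus break: 570 - 60 = 510 min
= 8h 30m


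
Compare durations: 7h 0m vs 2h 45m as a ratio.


Duration 1: 420 minutes
Duration 2: 165 minutes
Ratio = 420:165
GCD = 15
Simplified = 28:11
As a decimal: 28/11 ≈ 2.55

28:11 (2.55)


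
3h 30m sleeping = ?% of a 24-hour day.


14.6%

Time: 210 minutes
Day: 1440 minutes
Percentage = (210/1440) × 100 ≈ 14.6%


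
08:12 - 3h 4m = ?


05:08

Start: 492 minutes from midnight
Subtract: 184 minutes
Remaining: 492 - 184 = 308
Hours: 5, Minutes: 8


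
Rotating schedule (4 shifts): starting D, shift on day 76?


Shift C

Shifts: A, B, C, D
Start: D (index 3)
Day 76: (3 + 76 - 1) mod 4
= 78 mod 4
= 2
Index 2 → shift C


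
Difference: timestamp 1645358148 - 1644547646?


810502 seconds (225.1 hours / 9.38 days)

Difference = 1645358148 - 1644547646 = 810502 seconds
In hours: 810502 / 3600 ≈ 225.1
In days: 810502 / 86400 ≈ 9.38


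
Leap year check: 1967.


No

Rules: divisible by 4 AND (not by 100 OR by 400)
1967 ÷ 4 = 491 remainder 3 → not divisible by 4
Not divisible by 4 → not a leap year


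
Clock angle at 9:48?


Hour hand = 9×30 + 48×0.5 = 294.0°
Minute hand = 48×6 = 288°
Difference = |294.0 - 288| = 6.0°

6.0°


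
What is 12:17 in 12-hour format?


Hour: 12
12 → 12 PM (noon)

12:17 PM


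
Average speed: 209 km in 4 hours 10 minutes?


Distance: 209 km
Time: 4h 10m = 250 min = 250/60 = 25/6 hours
Speed = 209 ÷ (25/6) = 209 × 6 / 25 = 1254/25 ≈ 50.2 km/h

50.2 km/h


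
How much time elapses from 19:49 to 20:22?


End time in minutes: 20×60 + 22 = 1222
Start time in minutes: 19×60 + 49 = 1189
Difference = 1222 - 1189 = 33 minutes
= 0 hours 33 minutes

0h 33m


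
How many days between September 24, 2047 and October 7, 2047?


13 days

From September 24, 2047 to October 7, 2047
Rest of September 2047: 30 - 24 = 6
Days into October 2047: 7
Total = 6 + 7 = 13 days


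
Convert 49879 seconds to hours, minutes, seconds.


Hours: 49879 ÷ 3600 = 13 remainder 3079
Minutes: 3079 ÷ 60 = 51 remainder 19
Seconds: 19

13h 51m 19s


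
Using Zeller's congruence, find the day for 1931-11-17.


Tuesday

Zeller's congruence:
q=17, m=11, k=31, j=19
h = (17 + ⌊13×12/5⌋ + 31 + ⌊31/4⌋ + ⌊19/4⌋ - 2×19) mod 7
= (17 + 31 + 31 + 7 + 4 - 38) mod 7
= 52 mod 7 = 3
h=3 → Tuesday


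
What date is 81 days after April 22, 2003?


Start: April 22, 2003
Add 81 days
April 22 → May 1: 30 - 22 + 1 = 9 days (81 - 9 = 72 left)
May 1 → June 1: 31 - 1 + 1 = 31 days (72 - 31 = 41 left)
June 1 → July 1: 30 - 1 + 1 = 30 days (41 - 30 = 11 left)
July 1 + 11 = July 12, 2003

July 12, 2003


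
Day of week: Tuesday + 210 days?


Start: Tuesday (index 1)
(1 + 210) mod 7
= 211 mod 7
= 1
Index 1 → Tuesday

Tuesday


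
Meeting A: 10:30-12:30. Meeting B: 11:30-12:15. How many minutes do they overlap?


45 minutes

Meeting A: 630-750 (in minutes from midnight)
Meeting B: 690-735
Overlap start = max(630, 690) = 690
Overlap end = min(750, 735) = 735
Overlap = max(0, 735 - 690) = 45 min


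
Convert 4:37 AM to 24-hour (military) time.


04:37

Input: 4:37 AM
AM hour stays: 4


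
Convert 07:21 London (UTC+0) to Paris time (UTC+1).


Time difference = UTC+1 - UTC+0 = +1 hours
New hour = (7 + 1) mod 24
= 8 mod 24 = 8
Minutes unchanged → 08:21

08:21


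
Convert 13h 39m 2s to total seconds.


Hours: 13 × 3600 = 46800
Minutes: 39 × 60 = 2340
Seconds: 2
Total = 46800 + 2340 + 2 = 49142

49142 seconds


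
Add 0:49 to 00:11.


01:00

Start: 11 minutes from midnight
Add: 49 minutes
Total: 60 minutes
Hours: 60 ÷ 60 = 1 remainder 0


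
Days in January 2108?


Month: January (month 1)
January has 31 days

31 days


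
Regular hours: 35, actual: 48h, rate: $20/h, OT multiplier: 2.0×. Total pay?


Regular: 35h × $20 = $700.00
Overtime: 48 - 35 = 13h
OT pay: 13h × $20 × 2.0 = $520.00
Total = $700.00 + $520.00 = $1220.00

$1220.00


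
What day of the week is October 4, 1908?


Zeller's congruence:
q=4, m=10, k=8, j=19
h = (4 + ⌊13×11/5⌋ + 8 + ⌊8/4⌋ + ⌊19/4⌋ - 2×19) mod 7
= (4 + 28 + 8 + 2 + 4 - 38) mod 7
= 8 mod 7 = 1
h=1 → Sunday

Sunday


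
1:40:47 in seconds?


Hours: 1 × 3600 = 3600
Minutes: 40 × 60 = 2400
Seconds: 47
Total = 3600 + 2400 + 47 = 6047

6047 seconds


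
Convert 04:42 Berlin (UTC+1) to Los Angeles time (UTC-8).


19:42 (previous day)

Time difference = UTC-8 - UTC+1 = -9 hours
New hour = (4 -9) mod 24
= -5 mod 24 = 19
Minutes unchanged → 19:42; -5 < 0 → previous day


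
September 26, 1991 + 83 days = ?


Start: September 26, 1991
Add 83 days
September 26 → October 1: 30 - 26 + 1 = 5 days (83 - 5 = 78 left)
October 1 → November 1: 31 - 1 + 1 = 31 days (78 - 31 = 47 left)
November 1 → December 1: 30 - 1 + 1 = 30 days (47 - 30 = 17 left)
December 1 + 17 = December 18, 1991

December 18, 1991


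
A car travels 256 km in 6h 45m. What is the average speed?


37.9 km/h

Distance: 256 km
Time: 6h 45m = 405 min = 405/60 = 27/4 hours
Speed = 256 ÷ (27/4) = 256 × 4 / 27 = 1024/27 ≈ 37.9 km/h


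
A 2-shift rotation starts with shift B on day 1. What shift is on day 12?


Shift A

Shifts: A, B
Start: B (index 1)
Day 12: (1 + 12 - 1) mod 2
= 12 mod 2
= 0
Index 0 → shift A


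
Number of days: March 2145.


Month: March (month 3)
March has 31 days

31 days


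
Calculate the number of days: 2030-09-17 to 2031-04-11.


From September 17, 2030 to April 11, 2031
Rest of September 2030: 30 - 17 = 13
Full months: October 31, November 30, December 31, January 31, February 2031 28, March 31
Days into April 2031: 11
Total = 13 + 31 + 30 + 31 + 31 + 28 + 31 + 11 = 206 days

206 days


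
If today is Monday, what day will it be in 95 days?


Friday

Start: Monday (index 0)
(0 + 95) mod 7
= 95 mod 7
= 4
Index 4 → Friday


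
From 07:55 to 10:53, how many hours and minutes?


End time in minutes: 10×60 + 53 = 653
Start time in minutes: 7×60 + 55 = 475
Difference = 653 - 475 = 178 minutes
= 2 hours 58 minutes

2h 58m


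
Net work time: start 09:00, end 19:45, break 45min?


10h 0m (600 minutes)

Total time = (19×60+45) - (9×60+0)
= 1185 - 540 = 645 min
Minus break: 645 - 45 = 600 min
= 10h 0m


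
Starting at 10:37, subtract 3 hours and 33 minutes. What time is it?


07:04

Start: 637 minutes from midnight
Subtract: 213 minutes
Remaining: 637 - 213 = 424
Hours: 7, Minutes: 4


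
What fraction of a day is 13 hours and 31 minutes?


Total minutes: 13×60 + 31 = 811
Day = 24×60 = 1440 minutes
Fraction = 811/1440 ≈ 0.5632
As a percentage: 811/1440 × 100 ≈ 56.32%

0.5632 (56.32%)


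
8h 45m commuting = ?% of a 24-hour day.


Time: 525 minutes
Day: 1440 minutes
Percentage = (525/1440) × 100 ≈ 36.5%

36.5%


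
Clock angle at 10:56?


Hour hand = 10×30 + 56×0.5 = 328.0°
Minute hand = 56×6 = 336°
Difference = |328.0 - 336| = 8.0°

8.0°


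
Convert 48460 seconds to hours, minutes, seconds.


13h 27m 40s

Hours: 48460 ÷ 3600 = 13 remainder 1660
Minutes: 1660 ÷ 60 = 27 remainder 40
Seconds: 40


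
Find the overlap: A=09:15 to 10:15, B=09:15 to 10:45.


60 minutes

Meeting A: 555-615 (in minutes from midnight)
Meeting B: 555-645
Overlap start = max(555, 555) = 555
Overlap end = min(615, 645) = 615
Overlap = max(0, 615 - 555) = 60 min


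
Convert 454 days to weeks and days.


Weeks: 454 ÷ 7 = 64 remainder 6

64 weeks 6 days


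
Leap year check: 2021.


Rules: divisible by 4 AND (not by 100 OR by 400)
2021 ÷ 4 = 505 remainder 1 → not divisible by 4
Not divisible by 4 → not a leap year

No


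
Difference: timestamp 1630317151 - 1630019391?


297760 seconds (82.7 hours / 3.45 days)

Difference = 1630317151 - 1630019391 = 297760 seconds
In hours: 297760 / 3600 ≈ 82.7
In days: 297760 / 86400 ≈ 3.45


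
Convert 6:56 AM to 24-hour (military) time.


06:56

Input: 6:56 AM
AM hour stays: 6


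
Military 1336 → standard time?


1:36 PM

Hour: 13
13 - 12 = 1 → PM


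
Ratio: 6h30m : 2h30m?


Duration 1: 390 minutes
Duration 2: 150 minutes
Ratio = 390:150
GCD = 30
Simplified = 13:5
As a decimal: 13/5 = 2.60

13:5 (2.60)


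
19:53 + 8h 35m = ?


04:28 (next day)

Start: 1193 minutes from midnight
Add: 515 minutes
Total: 1708 minutes
Hours: 1708 ÷ 60 = 28 remainder 28
28 ≥ 24 → 28 - 24 = 4 (next day)


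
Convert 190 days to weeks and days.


Weeks: 190 ÷ 7 = 27 remainder 1

27 weeks 1 days


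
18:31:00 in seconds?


66660 seconds

Hours: 18 × 3600 = 64800
Minutes: 31 × 60 = 1860
Seconds: 0
Total = 64800 + 1860 + 0 = 66660


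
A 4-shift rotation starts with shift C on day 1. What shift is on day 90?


Shifts: A, B, C, D
Start: C (index 2)
Day 90: (2 + 90 - 1) mod 4
= 91 mod 4
= 3
Index 3 → shift D

Shift D


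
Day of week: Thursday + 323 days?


Start: Thursday (index 3)
(3 + 323) mod 7
= 326 mod 7
= 4
Index 4 → Friday

Friday


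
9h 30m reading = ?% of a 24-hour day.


Time: 570 minutes
Day: 1440 minutes
Percentage = (570/1440) × 100 ≈ 39.6%

39.6%


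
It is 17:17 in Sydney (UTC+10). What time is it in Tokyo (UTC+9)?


16:17

Time difference = UTC+9 - UTC+10 = -1 hours
New hour = (17 -1) mod 24
= 16 mod 24 = 16
Minutes unchanged → 16:17


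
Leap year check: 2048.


Yes

Rules: divisible by 4 AND (not by 100 OR by 400)
2048 ÷ 4 = 512 exactly → divisible by 4
2048 ÷ 100 = 20 remainder 48 → not divisible by 100
Divisible by 4 but not by 100 → leap year


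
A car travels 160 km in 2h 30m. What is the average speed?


Distance: 160 km
Time: 2h 30m = 150 min = 150/60 = 5/2 hours
Speed = 160 ÷ (5/2) = 160 × 2 / 5 = 320/5 = 64.0 km/h

64.0 km/h
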